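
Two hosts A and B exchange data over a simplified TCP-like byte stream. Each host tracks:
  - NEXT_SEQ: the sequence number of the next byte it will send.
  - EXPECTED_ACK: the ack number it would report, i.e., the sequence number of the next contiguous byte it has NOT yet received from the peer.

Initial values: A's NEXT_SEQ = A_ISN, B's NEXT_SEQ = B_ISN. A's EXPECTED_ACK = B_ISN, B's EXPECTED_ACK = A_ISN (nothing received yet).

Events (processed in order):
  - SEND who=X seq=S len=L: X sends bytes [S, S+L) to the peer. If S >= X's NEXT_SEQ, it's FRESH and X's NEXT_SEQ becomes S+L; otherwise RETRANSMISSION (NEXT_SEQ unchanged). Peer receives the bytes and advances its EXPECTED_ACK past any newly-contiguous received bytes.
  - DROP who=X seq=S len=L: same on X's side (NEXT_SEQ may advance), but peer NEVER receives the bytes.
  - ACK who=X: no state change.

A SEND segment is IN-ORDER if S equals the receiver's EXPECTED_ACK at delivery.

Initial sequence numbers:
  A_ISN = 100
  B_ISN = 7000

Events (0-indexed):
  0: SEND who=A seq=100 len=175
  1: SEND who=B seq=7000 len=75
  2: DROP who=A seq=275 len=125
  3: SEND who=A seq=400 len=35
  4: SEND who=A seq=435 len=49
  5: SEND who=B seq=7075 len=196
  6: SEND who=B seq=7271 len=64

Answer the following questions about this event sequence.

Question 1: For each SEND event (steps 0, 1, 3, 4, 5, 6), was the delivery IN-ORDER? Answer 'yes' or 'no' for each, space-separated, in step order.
Step 0: SEND seq=100 -> in-order
Step 1: SEND seq=7000 -> in-order
Step 3: SEND seq=400 -> out-of-order
Step 4: SEND seq=435 -> out-of-order
Step 5: SEND seq=7075 -> in-order
Step 6: SEND seq=7271 -> in-order

Answer: yes yes no no yes yes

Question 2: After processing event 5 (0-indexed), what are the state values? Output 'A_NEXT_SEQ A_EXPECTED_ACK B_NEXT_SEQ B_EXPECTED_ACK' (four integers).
After event 0: A_seq=275 A_ack=7000 B_seq=7000 B_ack=275
After event 1: A_seq=275 A_ack=7075 B_seq=7075 B_ack=275
After event 2: A_seq=400 A_ack=7075 B_seq=7075 B_ack=275
After event 3: A_seq=435 A_ack=7075 B_seq=7075 B_ack=275
After event 4: A_seq=484 A_ack=7075 B_seq=7075 B_ack=275
After event 5: A_seq=484 A_ack=7271 B_seq=7271 B_ack=275

484 7271 7271 275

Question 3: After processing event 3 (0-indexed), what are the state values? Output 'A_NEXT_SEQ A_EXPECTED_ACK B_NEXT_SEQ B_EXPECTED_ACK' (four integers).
After event 0: A_seq=275 A_ack=7000 B_seq=7000 B_ack=275
After event 1: A_seq=275 A_ack=7075 B_seq=7075 B_ack=275
After event 2: A_seq=400 A_ack=7075 B_seq=7075 B_ack=275
After event 3: A_seq=435 A_ack=7075 B_seq=7075 B_ack=275

435 7075 7075 275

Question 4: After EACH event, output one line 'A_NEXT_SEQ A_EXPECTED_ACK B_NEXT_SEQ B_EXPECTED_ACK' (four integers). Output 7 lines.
275 7000 7000 275
275 7075 7075 275
400 7075 7075 275
435 7075 7075 275
484 7075 7075 275
484 7271 7271 275
484 7335 7335 275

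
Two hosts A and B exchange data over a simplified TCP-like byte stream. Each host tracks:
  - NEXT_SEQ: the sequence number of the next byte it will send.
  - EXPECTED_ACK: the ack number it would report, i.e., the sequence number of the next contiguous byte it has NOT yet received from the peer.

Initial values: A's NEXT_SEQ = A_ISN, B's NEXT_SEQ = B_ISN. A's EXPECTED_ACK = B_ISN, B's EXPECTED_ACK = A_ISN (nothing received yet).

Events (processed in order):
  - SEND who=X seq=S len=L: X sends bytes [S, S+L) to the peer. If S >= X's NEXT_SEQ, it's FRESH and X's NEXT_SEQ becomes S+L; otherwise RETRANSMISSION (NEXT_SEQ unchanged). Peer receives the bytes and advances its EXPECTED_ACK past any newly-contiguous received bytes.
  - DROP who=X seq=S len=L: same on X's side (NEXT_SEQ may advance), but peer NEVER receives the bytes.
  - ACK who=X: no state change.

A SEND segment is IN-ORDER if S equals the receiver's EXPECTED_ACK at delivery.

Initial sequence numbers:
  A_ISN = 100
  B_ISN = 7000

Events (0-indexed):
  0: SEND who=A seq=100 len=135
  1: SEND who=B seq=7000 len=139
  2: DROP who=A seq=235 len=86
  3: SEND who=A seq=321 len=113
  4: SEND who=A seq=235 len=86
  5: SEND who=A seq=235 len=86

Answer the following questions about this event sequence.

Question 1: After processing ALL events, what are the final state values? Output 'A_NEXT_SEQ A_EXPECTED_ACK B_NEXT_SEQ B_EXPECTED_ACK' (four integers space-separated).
After event 0: A_seq=235 A_ack=7000 B_seq=7000 B_ack=235
After event 1: A_seq=235 A_ack=7139 B_seq=7139 B_ack=235
After event 2: A_seq=321 A_ack=7139 B_seq=7139 B_ack=235
After event 3: A_seq=434 A_ack=7139 B_seq=7139 B_ack=235
After event 4: A_seq=434 A_ack=7139 B_seq=7139 B_ack=434
After event 5: A_seq=434 A_ack=7139 B_seq=7139 B_ack=434

Answer: 434 7139 7139 434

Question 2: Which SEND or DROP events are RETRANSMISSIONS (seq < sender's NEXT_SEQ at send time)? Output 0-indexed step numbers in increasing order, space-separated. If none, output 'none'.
Answer: 4 5

Derivation:
Step 0: SEND seq=100 -> fresh
Step 1: SEND seq=7000 -> fresh
Step 2: DROP seq=235 -> fresh
Step 3: SEND seq=321 -> fresh
Step 4: SEND seq=235 -> retransmit
Step 5: SEND seq=235 -> retransmit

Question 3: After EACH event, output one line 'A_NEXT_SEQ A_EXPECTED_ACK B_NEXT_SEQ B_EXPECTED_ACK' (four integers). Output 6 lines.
235 7000 7000 235
235 7139 7139 235
321 7139 7139 235
434 7139 7139 235
434 7139 7139 434
434 7139 7139 434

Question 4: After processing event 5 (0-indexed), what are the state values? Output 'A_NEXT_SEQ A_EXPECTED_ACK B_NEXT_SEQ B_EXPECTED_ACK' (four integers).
After event 0: A_seq=235 A_ack=7000 B_seq=7000 B_ack=235
After event 1: A_seq=235 A_ack=7139 B_seq=7139 B_ack=235
After event 2: A_seq=321 A_ack=7139 B_seq=7139 B_ack=235
After event 3: A_seq=434 A_ack=7139 B_seq=7139 B_ack=235
After event 4: A_seq=434 A_ack=7139 B_seq=7139 B_ack=434
After event 5: A_seq=434 A_ack=7139 B_seq=7139 B_ack=434

434 7139 7139 434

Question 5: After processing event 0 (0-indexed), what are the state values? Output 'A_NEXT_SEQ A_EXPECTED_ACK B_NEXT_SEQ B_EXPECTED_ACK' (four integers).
After event 0: A_seq=235 A_ack=7000 B_seq=7000 B_ack=235

235 7000 7000 235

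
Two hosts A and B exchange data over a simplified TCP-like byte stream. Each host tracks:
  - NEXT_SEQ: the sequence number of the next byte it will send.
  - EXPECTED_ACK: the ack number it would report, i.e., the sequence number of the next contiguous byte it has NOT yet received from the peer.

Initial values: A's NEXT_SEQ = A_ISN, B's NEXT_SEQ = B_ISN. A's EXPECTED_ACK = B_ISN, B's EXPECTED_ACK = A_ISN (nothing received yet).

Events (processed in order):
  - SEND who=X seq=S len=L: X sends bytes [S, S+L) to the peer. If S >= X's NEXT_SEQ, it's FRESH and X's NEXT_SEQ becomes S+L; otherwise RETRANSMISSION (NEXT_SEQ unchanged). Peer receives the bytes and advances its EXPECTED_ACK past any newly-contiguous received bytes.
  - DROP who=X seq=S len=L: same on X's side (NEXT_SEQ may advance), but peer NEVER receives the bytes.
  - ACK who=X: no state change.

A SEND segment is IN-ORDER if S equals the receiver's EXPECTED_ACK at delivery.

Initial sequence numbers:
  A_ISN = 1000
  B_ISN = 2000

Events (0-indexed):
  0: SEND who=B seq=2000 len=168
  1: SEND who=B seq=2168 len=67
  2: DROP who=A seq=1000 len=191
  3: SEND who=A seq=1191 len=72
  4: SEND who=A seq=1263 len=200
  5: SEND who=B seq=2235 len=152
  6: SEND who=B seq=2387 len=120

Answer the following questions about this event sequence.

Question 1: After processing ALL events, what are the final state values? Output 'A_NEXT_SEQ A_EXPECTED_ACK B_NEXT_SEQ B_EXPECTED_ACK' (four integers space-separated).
After event 0: A_seq=1000 A_ack=2168 B_seq=2168 B_ack=1000
After event 1: A_seq=1000 A_ack=2235 B_seq=2235 B_ack=1000
After event 2: A_seq=1191 A_ack=2235 B_seq=2235 B_ack=1000
After event 3: A_seq=1263 A_ack=2235 B_seq=2235 B_ack=1000
After event 4: A_seq=1463 A_ack=2235 B_seq=2235 B_ack=1000
After event 5: A_seq=1463 A_ack=2387 B_seq=2387 B_ack=1000
After event 6: A_seq=1463 A_ack=2507 B_seq=2507 B_ack=1000

Answer: 1463 2507 2507 1000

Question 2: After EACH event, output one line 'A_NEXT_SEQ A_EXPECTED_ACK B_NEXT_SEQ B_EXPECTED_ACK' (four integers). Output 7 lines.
1000 2168 2168 1000
1000 2235 2235 1000
1191 2235 2235 1000
1263 2235 2235 1000
1463 2235 2235 1000
1463 2387 2387 1000
1463 2507 2507 1000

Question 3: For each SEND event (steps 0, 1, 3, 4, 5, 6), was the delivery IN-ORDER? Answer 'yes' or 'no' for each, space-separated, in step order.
Answer: yes yes no no yes yes

Derivation:
Step 0: SEND seq=2000 -> in-order
Step 1: SEND seq=2168 -> in-order
Step 3: SEND seq=1191 -> out-of-order
Step 4: SEND seq=1263 -> out-of-order
Step 5: SEND seq=2235 -> in-order
Step 6: SEND seq=2387 -> in-order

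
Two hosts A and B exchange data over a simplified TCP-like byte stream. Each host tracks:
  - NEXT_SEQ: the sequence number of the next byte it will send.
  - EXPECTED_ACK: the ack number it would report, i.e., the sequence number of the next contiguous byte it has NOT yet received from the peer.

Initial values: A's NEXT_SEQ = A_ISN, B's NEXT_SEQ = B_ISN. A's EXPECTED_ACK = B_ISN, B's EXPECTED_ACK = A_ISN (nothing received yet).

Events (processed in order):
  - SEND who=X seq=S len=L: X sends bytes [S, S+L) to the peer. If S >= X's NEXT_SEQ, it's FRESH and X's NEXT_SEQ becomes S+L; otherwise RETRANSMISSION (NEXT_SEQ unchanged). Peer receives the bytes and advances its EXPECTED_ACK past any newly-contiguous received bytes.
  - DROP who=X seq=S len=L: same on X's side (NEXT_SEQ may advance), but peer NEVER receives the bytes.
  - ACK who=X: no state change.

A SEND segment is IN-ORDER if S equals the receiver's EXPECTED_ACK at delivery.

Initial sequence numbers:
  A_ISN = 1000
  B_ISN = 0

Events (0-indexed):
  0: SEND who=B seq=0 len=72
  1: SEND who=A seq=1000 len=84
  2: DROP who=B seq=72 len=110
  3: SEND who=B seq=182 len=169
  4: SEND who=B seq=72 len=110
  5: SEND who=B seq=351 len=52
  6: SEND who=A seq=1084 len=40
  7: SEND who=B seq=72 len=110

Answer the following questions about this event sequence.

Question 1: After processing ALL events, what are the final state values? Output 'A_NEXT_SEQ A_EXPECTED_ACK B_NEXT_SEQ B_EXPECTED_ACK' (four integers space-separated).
Answer: 1124 403 403 1124

Derivation:
After event 0: A_seq=1000 A_ack=72 B_seq=72 B_ack=1000
After event 1: A_seq=1084 A_ack=72 B_seq=72 B_ack=1084
After event 2: A_seq=1084 A_ack=72 B_seq=182 B_ack=1084
After event 3: A_seq=1084 A_ack=72 B_seq=351 B_ack=1084
After event 4: A_seq=1084 A_ack=351 B_seq=351 B_ack=1084
After event 5: A_seq=1084 A_ack=403 B_seq=403 B_ack=1084
After event 6: A_seq=1124 A_ack=403 B_seq=403 B_ack=1124
After event 7: A_seq=1124 A_ack=403 B_seq=403 B_ack=1124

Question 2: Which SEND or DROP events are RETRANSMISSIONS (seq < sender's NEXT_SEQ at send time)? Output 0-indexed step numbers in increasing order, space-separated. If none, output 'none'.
Step 0: SEND seq=0 -> fresh
Step 1: SEND seq=1000 -> fresh
Step 2: DROP seq=72 -> fresh
Step 3: SEND seq=182 -> fresh
Step 4: SEND seq=72 -> retransmit
Step 5: SEND seq=351 -> fresh
Step 6: SEND seq=1084 -> fresh
Step 7: SEND seq=72 -> retransmit

Answer: 4 7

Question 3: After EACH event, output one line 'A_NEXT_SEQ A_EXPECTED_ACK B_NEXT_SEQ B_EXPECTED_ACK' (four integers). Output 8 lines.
1000 72 72 1000
1084 72 72 1084
1084 72 182 1084
1084 72 351 1084
1084 351 351 1084
1084 403 403 1084
1124 403 403 1124
1124 403 403 1124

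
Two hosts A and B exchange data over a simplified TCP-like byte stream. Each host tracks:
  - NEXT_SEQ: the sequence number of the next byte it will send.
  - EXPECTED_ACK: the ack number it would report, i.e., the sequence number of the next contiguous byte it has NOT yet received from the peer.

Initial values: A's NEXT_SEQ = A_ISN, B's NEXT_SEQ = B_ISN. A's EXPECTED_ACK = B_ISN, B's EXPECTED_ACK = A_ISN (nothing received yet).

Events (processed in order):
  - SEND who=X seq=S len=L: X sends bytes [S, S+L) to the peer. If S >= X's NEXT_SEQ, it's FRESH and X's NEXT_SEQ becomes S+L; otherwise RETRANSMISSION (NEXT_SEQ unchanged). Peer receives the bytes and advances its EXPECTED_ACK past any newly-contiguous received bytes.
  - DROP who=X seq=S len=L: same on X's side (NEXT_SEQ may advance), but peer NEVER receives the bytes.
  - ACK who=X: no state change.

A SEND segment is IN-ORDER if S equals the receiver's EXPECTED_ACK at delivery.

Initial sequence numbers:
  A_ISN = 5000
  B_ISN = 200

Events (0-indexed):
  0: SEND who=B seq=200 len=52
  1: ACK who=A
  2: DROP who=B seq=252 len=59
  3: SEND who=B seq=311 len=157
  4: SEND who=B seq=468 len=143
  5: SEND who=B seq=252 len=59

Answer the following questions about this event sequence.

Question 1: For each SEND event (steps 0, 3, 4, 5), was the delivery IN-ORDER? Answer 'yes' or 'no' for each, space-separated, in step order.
Answer: yes no no yes

Derivation:
Step 0: SEND seq=200 -> in-order
Step 3: SEND seq=311 -> out-of-order
Step 4: SEND seq=468 -> out-of-order
Step 5: SEND seq=252 -> in-order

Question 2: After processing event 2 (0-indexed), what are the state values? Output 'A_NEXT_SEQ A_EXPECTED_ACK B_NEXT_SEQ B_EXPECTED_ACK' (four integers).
After event 0: A_seq=5000 A_ack=252 B_seq=252 B_ack=5000
After event 1: A_seq=5000 A_ack=252 B_seq=252 B_ack=5000
After event 2: A_seq=5000 A_ack=252 B_seq=311 B_ack=5000

5000 252 311 5000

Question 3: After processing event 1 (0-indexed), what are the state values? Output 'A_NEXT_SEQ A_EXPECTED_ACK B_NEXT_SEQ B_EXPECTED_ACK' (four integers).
After event 0: A_seq=5000 A_ack=252 B_seq=252 B_ack=5000
After event 1: A_seq=5000 A_ack=252 B_seq=252 B_ack=5000

5000 252 252 5000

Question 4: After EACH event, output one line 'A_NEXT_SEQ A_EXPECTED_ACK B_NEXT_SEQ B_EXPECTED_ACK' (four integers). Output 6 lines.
5000 252 252 5000
5000 252 252 5000
5000 252 311 5000
5000 252 468 5000
5000 252 611 5000
5000 611 611 5000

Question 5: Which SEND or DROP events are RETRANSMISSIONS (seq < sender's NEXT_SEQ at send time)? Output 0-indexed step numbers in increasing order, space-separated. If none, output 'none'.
Step 0: SEND seq=200 -> fresh
Step 2: DROP seq=252 -> fresh
Step 3: SEND seq=311 -> fresh
Step 4: SEND seq=468 -> fresh
Step 5: SEND seq=252 -> retransmit

Answer: 5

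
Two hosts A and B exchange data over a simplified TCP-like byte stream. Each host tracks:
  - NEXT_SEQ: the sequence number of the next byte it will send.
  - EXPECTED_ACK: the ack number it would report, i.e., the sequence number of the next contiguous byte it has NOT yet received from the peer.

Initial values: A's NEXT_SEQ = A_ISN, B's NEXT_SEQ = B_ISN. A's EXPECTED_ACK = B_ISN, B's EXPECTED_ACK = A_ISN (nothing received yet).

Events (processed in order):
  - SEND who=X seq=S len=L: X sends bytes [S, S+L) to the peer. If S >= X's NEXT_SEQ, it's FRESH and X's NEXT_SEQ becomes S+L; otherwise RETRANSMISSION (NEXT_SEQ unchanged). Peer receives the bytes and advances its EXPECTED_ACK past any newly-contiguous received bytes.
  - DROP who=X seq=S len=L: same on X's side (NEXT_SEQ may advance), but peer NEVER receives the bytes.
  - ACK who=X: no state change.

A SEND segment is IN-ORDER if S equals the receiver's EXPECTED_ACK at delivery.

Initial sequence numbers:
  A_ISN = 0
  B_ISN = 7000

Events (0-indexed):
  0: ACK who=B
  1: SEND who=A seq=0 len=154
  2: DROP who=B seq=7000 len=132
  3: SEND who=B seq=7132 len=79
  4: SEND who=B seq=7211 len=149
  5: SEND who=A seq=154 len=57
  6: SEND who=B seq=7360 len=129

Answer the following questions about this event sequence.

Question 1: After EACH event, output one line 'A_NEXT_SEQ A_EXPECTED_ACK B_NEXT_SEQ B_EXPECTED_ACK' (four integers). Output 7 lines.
0 7000 7000 0
154 7000 7000 154
154 7000 7132 154
154 7000 7211 154
154 7000 7360 154
211 7000 7360 211
211 7000 7489 211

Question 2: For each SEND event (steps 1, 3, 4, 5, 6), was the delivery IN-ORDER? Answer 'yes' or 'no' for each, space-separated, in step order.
Step 1: SEND seq=0 -> in-order
Step 3: SEND seq=7132 -> out-of-order
Step 4: SEND seq=7211 -> out-of-order
Step 5: SEND seq=154 -> in-order
Step 6: SEND seq=7360 -> out-of-order

Answer: yes no no yes no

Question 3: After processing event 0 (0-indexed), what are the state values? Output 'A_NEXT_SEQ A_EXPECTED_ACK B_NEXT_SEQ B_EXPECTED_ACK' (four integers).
After event 0: A_seq=0 A_ack=7000 B_seq=7000 B_ack=0

0 7000 7000 0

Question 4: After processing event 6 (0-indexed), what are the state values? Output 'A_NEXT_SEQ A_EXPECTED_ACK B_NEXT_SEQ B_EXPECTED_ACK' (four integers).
After event 0: A_seq=0 A_ack=7000 B_seq=7000 B_ack=0
After event 1: A_seq=154 A_ack=7000 B_seq=7000 B_ack=154
After event 2: A_seq=154 A_ack=7000 B_seq=7132 B_ack=154
After event 3: A_seq=154 A_ack=7000 B_seq=7211 B_ack=154
After event 4: A_seq=154 A_ack=7000 B_seq=7360 B_ack=154
After event 5: A_seq=211 A_ack=7000 B_seq=7360 B_ack=211
After event 6: A_seq=211 A_ack=7000 B_seq=7489 B_ack=211

211 7000 7489 211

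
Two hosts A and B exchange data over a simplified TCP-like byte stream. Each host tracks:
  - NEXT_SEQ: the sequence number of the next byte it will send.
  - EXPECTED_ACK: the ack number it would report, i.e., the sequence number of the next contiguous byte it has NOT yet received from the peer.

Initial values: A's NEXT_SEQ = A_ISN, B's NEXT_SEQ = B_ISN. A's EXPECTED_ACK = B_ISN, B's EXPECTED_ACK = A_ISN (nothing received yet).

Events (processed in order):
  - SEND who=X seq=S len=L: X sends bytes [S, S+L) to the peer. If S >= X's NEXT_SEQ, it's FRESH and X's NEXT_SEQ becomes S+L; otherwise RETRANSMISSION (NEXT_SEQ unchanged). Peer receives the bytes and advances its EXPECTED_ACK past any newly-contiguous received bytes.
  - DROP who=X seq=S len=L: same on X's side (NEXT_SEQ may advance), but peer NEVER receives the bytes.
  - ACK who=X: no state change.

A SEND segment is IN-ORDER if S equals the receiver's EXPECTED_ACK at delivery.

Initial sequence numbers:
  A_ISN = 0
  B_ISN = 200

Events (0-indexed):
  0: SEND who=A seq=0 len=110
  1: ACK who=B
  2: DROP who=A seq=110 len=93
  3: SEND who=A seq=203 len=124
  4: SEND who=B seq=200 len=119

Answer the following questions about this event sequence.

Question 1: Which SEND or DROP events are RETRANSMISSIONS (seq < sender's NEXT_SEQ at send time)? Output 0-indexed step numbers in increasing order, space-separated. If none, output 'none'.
Answer: none

Derivation:
Step 0: SEND seq=0 -> fresh
Step 2: DROP seq=110 -> fresh
Step 3: SEND seq=203 -> fresh
Step 4: SEND seq=200 -> fresh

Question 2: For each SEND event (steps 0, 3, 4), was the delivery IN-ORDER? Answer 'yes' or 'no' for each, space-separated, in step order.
Answer: yes no yes

Derivation:
Step 0: SEND seq=0 -> in-order
Step 3: SEND seq=203 -> out-of-order
Step 4: SEND seq=200 -> in-order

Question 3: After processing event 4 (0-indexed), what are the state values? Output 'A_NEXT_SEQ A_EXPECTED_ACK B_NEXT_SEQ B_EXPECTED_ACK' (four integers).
After event 0: A_seq=110 A_ack=200 B_seq=200 B_ack=110
After event 1: A_seq=110 A_ack=200 B_seq=200 B_ack=110
After event 2: A_seq=203 A_ack=200 B_seq=200 B_ack=110
After event 3: A_seq=327 A_ack=200 B_seq=200 B_ack=110
After event 4: A_seq=327 A_ack=319 B_seq=319 B_ack=110

327 319 319 110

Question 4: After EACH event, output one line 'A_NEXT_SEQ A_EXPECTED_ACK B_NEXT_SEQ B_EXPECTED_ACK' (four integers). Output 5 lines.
110 200 200 110
110 200 200 110
203 200 200 110
327 200 200 110
327 319 319 110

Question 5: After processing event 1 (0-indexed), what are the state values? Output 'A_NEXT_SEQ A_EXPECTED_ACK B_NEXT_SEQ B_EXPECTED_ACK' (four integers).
After event 0: A_seq=110 A_ack=200 B_seq=200 B_ack=110
After event 1: A_seq=110 A_ack=200 B_seq=200 B_ack=110

110 200 200 110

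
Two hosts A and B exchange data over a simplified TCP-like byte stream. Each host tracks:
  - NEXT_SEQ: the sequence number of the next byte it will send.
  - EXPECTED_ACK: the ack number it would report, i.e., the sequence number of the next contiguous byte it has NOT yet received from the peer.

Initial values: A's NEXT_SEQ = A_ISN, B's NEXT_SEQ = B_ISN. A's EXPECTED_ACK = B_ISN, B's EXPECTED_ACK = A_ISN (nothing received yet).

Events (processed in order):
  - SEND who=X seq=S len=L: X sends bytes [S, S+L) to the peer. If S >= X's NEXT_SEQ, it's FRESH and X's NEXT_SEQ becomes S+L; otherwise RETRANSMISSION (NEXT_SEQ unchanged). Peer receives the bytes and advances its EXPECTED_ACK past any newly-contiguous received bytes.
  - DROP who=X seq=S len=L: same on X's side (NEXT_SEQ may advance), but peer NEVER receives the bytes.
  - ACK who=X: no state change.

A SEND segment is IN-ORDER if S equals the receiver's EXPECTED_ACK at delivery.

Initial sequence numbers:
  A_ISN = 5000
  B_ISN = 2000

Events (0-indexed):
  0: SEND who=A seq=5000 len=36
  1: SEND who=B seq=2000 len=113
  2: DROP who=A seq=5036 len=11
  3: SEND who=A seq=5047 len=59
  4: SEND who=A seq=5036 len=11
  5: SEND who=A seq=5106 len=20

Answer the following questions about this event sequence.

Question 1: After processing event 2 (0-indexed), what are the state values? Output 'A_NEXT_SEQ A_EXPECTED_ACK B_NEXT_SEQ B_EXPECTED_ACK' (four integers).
After event 0: A_seq=5036 A_ack=2000 B_seq=2000 B_ack=5036
After event 1: A_seq=5036 A_ack=2113 B_seq=2113 B_ack=5036
After event 2: A_seq=5047 A_ack=2113 B_seq=2113 B_ack=5036

5047 2113 2113 5036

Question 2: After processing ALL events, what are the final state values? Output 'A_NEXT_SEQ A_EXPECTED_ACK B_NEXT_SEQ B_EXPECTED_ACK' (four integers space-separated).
After event 0: A_seq=5036 A_ack=2000 B_seq=2000 B_ack=5036
After event 1: A_seq=5036 A_ack=2113 B_seq=2113 B_ack=5036
After event 2: A_seq=5047 A_ack=2113 B_seq=2113 B_ack=5036
After event 3: A_seq=5106 A_ack=2113 B_seq=2113 B_ack=5036
After event 4: A_seq=5106 A_ack=2113 B_seq=2113 B_ack=5106
After event 5: A_seq=5126 A_ack=2113 B_seq=2113 B_ack=5126

Answer: 5126 2113 2113 5126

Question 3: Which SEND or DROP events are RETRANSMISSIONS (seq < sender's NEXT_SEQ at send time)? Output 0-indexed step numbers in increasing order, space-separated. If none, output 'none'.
Answer: 4

Derivation:
Step 0: SEND seq=5000 -> fresh
Step 1: SEND seq=2000 -> fresh
Step 2: DROP seq=5036 -> fresh
Step 3: SEND seq=5047 -> fresh
Step 4: SEND seq=5036 -> retransmit
Step 5: SEND seq=5106 -> fresh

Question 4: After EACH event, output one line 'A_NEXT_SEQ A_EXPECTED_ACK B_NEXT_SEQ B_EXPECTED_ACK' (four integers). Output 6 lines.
5036 2000 2000 5036
5036 2113 2113 5036
5047 2113 2113 5036
5106 2113 2113 5036
5106 2113 2113 5106
5126 2113 2113 5126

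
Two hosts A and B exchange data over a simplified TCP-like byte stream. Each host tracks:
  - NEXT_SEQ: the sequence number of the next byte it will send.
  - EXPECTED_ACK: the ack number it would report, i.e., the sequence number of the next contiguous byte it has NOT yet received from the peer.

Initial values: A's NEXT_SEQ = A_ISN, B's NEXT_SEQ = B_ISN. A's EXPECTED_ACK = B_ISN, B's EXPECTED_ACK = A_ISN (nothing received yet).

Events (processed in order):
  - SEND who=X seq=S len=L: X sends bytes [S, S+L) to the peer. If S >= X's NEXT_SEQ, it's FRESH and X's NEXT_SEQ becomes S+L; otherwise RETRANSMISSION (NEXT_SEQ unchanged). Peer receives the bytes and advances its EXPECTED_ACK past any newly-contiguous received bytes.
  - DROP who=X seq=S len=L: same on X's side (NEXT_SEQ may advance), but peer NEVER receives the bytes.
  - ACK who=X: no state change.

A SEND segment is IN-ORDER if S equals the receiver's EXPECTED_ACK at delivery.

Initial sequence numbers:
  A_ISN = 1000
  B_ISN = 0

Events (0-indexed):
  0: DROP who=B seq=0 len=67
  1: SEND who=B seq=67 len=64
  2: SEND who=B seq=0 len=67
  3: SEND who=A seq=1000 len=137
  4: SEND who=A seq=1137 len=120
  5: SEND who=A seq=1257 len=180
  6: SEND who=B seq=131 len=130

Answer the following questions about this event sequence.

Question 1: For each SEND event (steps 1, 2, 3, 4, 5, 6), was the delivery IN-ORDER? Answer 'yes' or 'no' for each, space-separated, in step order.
Answer: no yes yes yes yes yes

Derivation:
Step 1: SEND seq=67 -> out-of-order
Step 2: SEND seq=0 -> in-order
Step 3: SEND seq=1000 -> in-order
Step 4: SEND seq=1137 -> in-order
Step 5: SEND seq=1257 -> in-order
Step 6: SEND seq=131 -> in-order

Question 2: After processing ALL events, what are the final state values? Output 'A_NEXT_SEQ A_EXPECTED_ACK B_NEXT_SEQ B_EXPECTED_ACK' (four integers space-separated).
After event 0: A_seq=1000 A_ack=0 B_seq=67 B_ack=1000
After event 1: A_seq=1000 A_ack=0 B_seq=131 B_ack=1000
After event 2: A_seq=1000 A_ack=131 B_seq=131 B_ack=1000
After event 3: A_seq=1137 A_ack=131 B_seq=131 B_ack=1137
After event 4: A_seq=1257 A_ack=131 B_seq=131 B_ack=1257
After event 5: A_seq=1437 A_ack=131 B_seq=131 B_ack=1437
After event 6: A_seq=1437 A_ack=261 B_seq=261 B_ack=1437

Answer: 1437 261 261 1437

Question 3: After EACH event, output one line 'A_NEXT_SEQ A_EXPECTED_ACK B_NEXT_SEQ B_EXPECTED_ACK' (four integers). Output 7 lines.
1000 0 67 1000
1000 0 131 1000
1000 131 131 1000
1137 131 131 1137
1257 131 131 1257
1437 131 131 1437
1437 261 261 1437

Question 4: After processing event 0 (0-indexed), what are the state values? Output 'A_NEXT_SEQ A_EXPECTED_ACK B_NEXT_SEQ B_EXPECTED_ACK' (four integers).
After event 0: A_seq=1000 A_ack=0 B_seq=67 B_ack=1000

1000 0 67 1000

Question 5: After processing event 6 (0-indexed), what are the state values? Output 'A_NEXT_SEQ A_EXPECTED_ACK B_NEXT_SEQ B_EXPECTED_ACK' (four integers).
After event 0: A_seq=1000 A_ack=0 B_seq=67 B_ack=1000
After event 1: A_seq=1000 A_ack=0 B_seq=131 B_ack=1000
After event 2: A_seq=1000 A_ack=131 B_seq=131 B_ack=1000
After event 3: A_seq=1137 A_ack=131 B_seq=131 B_ack=1137
After event 4: A_seq=1257 A_ack=131 B_seq=131 B_ack=1257
After event 5: A_seq=1437 A_ack=131 B_seq=131 B_ack=1437
After event 6: A_seq=1437 A_ack=261 B_seq=261 B_ack=1437

1437 261 261 1437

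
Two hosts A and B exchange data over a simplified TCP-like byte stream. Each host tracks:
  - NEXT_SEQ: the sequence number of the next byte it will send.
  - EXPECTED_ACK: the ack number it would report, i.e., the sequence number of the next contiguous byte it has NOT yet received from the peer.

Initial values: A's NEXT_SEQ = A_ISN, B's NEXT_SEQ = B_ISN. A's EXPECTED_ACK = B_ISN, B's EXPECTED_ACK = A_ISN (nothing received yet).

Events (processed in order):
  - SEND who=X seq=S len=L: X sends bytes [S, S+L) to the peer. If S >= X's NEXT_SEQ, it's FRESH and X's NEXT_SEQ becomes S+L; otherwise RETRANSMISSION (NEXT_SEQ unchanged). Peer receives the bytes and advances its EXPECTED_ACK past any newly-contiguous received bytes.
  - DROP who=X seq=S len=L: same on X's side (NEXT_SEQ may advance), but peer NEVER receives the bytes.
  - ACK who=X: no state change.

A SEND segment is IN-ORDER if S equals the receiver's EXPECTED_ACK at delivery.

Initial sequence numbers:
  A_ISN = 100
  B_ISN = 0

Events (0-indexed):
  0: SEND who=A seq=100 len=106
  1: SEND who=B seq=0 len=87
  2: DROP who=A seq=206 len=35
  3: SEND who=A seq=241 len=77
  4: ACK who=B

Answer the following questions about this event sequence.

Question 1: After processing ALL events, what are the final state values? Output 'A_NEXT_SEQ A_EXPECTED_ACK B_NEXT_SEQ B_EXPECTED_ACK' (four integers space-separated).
After event 0: A_seq=206 A_ack=0 B_seq=0 B_ack=206
After event 1: A_seq=206 A_ack=87 B_seq=87 B_ack=206
After event 2: A_seq=241 A_ack=87 B_seq=87 B_ack=206
After event 3: A_seq=318 A_ack=87 B_seq=87 B_ack=206
After event 4: A_seq=318 A_ack=87 B_seq=87 B_ack=206

Answer: 318 87 87 206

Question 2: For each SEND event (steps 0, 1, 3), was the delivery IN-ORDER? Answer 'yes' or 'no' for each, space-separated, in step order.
Answer: yes yes no

Derivation:
Step 0: SEND seq=100 -> in-order
Step 1: SEND seq=0 -> in-order
Step 3: SEND seq=241 -> out-of-order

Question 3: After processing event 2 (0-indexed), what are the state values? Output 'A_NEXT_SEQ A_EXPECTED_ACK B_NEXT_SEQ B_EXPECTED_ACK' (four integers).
After event 0: A_seq=206 A_ack=0 B_seq=0 B_ack=206
After event 1: A_seq=206 A_ack=87 B_seq=87 B_ack=206
After event 2: A_seq=241 A_ack=87 B_seq=87 B_ack=206

241 87 87 206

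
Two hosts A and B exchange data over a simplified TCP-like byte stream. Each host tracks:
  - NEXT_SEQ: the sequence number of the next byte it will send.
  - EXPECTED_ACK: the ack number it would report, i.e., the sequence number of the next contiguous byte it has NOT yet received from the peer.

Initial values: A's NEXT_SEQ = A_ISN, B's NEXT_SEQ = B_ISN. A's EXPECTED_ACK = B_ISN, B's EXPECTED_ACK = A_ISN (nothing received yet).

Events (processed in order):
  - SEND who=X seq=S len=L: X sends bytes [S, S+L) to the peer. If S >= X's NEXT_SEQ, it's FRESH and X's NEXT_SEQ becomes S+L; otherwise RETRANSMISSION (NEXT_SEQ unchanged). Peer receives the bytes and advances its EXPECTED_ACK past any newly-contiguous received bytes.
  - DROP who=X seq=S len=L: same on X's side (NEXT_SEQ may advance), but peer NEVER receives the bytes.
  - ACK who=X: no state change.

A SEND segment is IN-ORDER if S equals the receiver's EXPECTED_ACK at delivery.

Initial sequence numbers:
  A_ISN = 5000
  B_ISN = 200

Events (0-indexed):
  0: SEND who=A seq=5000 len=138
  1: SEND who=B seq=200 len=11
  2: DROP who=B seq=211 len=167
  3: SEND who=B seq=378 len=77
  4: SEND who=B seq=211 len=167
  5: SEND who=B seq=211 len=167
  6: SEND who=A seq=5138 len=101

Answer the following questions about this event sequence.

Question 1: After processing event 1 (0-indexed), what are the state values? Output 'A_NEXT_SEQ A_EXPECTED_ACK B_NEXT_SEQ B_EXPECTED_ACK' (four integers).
After event 0: A_seq=5138 A_ack=200 B_seq=200 B_ack=5138
After event 1: A_seq=5138 A_ack=211 B_seq=211 B_ack=5138

5138 211 211 5138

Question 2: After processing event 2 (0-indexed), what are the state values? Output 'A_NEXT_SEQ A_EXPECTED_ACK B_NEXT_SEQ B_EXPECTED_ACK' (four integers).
After event 0: A_seq=5138 A_ack=200 B_seq=200 B_ack=5138
After event 1: A_seq=5138 A_ack=211 B_seq=211 B_ack=5138
After event 2: A_seq=5138 A_ack=211 B_seq=378 B_ack=5138

5138 211 378 5138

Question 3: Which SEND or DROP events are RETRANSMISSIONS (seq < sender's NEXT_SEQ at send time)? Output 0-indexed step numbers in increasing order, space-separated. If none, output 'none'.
Answer: 4 5

Derivation:
Step 0: SEND seq=5000 -> fresh
Step 1: SEND seq=200 -> fresh
Step 2: DROP seq=211 -> fresh
Step 3: SEND seq=378 -> fresh
Step 4: SEND seq=211 -> retransmit
Step 5: SEND seq=211 -> retransmit
Step 6: SEND seq=5138 -> fresh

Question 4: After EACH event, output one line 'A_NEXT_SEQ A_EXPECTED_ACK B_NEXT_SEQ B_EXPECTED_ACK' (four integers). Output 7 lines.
5138 200 200 5138
5138 211 211 5138
5138 211 378 5138
5138 211 455 5138
5138 455 455 5138
5138 455 455 5138
5239 455 455 5239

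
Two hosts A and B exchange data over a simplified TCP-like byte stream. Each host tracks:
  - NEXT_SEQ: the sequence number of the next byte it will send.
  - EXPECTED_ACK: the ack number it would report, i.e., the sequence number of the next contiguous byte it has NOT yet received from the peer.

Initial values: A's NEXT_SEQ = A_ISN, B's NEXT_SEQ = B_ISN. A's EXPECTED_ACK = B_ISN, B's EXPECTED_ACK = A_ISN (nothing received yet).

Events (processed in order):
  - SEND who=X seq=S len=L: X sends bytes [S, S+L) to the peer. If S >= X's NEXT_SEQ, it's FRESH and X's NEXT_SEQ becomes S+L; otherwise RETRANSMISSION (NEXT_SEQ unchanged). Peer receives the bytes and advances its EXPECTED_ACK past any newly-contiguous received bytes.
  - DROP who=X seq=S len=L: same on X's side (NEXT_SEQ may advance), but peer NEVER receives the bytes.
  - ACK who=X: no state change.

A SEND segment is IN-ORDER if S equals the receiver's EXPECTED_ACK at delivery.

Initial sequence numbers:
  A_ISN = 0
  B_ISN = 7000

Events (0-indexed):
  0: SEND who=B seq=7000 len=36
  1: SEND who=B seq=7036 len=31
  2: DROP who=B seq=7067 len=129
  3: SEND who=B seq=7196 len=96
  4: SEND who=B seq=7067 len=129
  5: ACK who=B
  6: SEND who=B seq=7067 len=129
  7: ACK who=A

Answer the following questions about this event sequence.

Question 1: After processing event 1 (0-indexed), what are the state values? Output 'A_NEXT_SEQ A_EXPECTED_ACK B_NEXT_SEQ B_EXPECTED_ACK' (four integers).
After event 0: A_seq=0 A_ack=7036 B_seq=7036 B_ack=0
After event 1: A_seq=0 A_ack=7067 B_seq=7067 B_ack=0

0 7067 7067 0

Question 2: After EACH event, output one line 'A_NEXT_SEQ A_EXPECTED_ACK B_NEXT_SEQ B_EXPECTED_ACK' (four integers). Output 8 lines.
0 7036 7036 0
0 7067 7067 0
0 7067 7196 0
0 7067 7292 0
0 7292 7292 0
0 7292 7292 0
0 7292 7292 0
0 7292 7292 0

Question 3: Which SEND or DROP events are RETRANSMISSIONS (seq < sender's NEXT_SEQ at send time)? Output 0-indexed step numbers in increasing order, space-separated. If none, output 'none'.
Step 0: SEND seq=7000 -> fresh
Step 1: SEND seq=7036 -> fresh
Step 2: DROP seq=7067 -> fresh
Step 3: SEND seq=7196 -> fresh
Step 4: SEND seq=7067 -> retransmit
Step 6: SEND seq=7067 -> retransmit

Answer: 4 6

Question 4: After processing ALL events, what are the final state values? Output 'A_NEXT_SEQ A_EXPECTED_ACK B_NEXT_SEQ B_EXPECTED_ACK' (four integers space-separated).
Answer: 0 7292 7292 0

Derivation:
After event 0: A_seq=0 A_ack=7036 B_seq=7036 B_ack=0
After event 1: A_seq=0 A_ack=7067 B_seq=7067 B_ack=0
After event 2: A_seq=0 A_ack=7067 B_seq=7196 B_ack=0
After event 3: A_seq=0 A_ack=7067 B_seq=7292 B_ack=0
After event 4: A_seq=0 A_ack=7292 B_seq=7292 B_ack=0
After event 5: A_seq=0 A_ack=7292 B_seq=7292 B_ack=0
After event 6: A_seq=0 A_ack=7292 B_seq=7292 B_ack=0
After event 7: A_seq=0 A_ack=7292 B_seq=7292 B_ack=0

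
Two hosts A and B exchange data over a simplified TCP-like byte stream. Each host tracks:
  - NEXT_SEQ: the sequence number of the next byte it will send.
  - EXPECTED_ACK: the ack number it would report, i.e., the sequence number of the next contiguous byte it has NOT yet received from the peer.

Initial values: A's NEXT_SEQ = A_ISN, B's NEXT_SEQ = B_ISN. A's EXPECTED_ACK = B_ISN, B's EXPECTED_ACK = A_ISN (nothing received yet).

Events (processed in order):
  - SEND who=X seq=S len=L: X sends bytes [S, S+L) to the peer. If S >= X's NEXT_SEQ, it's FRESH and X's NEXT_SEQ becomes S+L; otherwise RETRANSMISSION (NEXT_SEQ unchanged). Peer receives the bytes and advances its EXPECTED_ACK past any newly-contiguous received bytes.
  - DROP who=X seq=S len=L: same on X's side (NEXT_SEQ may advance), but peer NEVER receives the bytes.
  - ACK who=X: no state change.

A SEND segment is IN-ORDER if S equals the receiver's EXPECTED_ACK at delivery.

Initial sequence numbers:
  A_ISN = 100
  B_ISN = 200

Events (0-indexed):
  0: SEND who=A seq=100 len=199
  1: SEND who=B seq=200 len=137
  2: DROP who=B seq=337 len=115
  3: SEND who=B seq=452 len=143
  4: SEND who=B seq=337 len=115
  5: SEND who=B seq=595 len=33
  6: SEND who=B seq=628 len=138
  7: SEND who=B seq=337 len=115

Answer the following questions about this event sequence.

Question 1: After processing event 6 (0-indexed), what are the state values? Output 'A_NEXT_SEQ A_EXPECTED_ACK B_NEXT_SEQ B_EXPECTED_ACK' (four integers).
After event 0: A_seq=299 A_ack=200 B_seq=200 B_ack=299
After event 1: A_seq=299 A_ack=337 B_seq=337 B_ack=299
After event 2: A_seq=299 A_ack=337 B_seq=452 B_ack=299
After event 3: A_seq=299 A_ack=337 B_seq=595 B_ack=299
After event 4: A_seq=299 A_ack=595 B_seq=595 B_ack=299
After event 5: A_seq=299 A_ack=628 B_seq=628 B_ack=299
After event 6: A_seq=299 A_ack=766 B_seq=766 B_ack=299

299 766 766 299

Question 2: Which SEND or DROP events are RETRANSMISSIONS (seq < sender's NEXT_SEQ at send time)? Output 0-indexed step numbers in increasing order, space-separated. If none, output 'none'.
Step 0: SEND seq=100 -> fresh
Step 1: SEND seq=200 -> fresh
Step 2: DROP seq=337 -> fresh
Step 3: SEND seq=452 -> fresh
Step 4: SEND seq=337 -> retransmit
Step 5: SEND seq=595 -> fresh
Step 6: SEND seq=628 -> fresh
Step 7: SEND seq=337 -> retransmit

Answer: 4 7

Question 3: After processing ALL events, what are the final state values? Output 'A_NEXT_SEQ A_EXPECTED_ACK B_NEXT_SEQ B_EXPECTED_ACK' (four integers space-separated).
Answer: 299 766 766 299

Derivation:
After event 0: A_seq=299 A_ack=200 B_seq=200 B_ack=299
After event 1: A_seq=299 A_ack=337 B_seq=337 B_ack=299
After event 2: A_seq=299 A_ack=337 B_seq=452 B_ack=299
After event 3: A_seq=299 A_ack=337 B_seq=595 B_ack=299
After event 4: A_seq=299 A_ack=595 B_seq=595 B_ack=299
After event 5: A_seq=299 A_ack=628 B_seq=628 B_ack=299
After event 6: A_seq=299 A_ack=766 B_seq=766 B_ack=299
After event 7: A_seq=299 A_ack=766 B_seq=766 B_ack=299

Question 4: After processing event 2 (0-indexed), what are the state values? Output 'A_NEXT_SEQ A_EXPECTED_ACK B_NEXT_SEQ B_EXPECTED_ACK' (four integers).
After event 0: A_seq=299 A_ack=200 B_seq=200 B_ack=299
After event 1: A_seq=299 A_ack=337 B_seq=337 B_ack=299
After event 2: A_seq=299 A_ack=337 B_seq=452 B_ack=299

299 337 452 299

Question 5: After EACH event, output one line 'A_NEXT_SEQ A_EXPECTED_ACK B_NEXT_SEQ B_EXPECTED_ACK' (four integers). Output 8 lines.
299 200 200 299
299 337 337 299
299 337 452 299
299 337 595 299
299 595 595 299
299 628 628 299
299 766 766 299
299 766 766 299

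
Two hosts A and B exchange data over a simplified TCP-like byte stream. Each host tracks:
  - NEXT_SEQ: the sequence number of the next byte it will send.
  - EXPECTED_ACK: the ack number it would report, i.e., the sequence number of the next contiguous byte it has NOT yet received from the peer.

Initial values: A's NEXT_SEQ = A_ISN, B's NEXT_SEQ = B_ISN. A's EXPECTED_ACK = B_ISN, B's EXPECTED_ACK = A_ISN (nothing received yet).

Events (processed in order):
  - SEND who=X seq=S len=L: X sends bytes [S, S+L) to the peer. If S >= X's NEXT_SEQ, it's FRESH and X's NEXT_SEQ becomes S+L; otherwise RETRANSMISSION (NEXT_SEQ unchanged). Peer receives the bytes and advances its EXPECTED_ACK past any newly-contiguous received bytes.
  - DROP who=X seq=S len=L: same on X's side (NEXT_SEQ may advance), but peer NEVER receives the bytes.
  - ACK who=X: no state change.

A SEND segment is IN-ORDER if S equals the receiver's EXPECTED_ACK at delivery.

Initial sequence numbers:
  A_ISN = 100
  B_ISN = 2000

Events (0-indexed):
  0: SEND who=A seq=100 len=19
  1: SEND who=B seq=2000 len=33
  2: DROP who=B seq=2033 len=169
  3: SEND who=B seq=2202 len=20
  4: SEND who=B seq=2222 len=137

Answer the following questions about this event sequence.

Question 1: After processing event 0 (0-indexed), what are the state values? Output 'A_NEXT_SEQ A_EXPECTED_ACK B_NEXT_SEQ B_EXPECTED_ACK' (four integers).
After event 0: A_seq=119 A_ack=2000 B_seq=2000 B_ack=119

119 2000 2000 119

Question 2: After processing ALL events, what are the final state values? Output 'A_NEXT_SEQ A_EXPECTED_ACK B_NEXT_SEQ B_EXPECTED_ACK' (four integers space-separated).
After event 0: A_seq=119 A_ack=2000 B_seq=2000 B_ack=119
After event 1: A_seq=119 A_ack=2033 B_seq=2033 B_ack=119
After event 2: A_seq=119 A_ack=2033 B_seq=2202 B_ack=119
After event 3: A_seq=119 A_ack=2033 B_seq=2222 B_ack=119
After event 4: A_seq=119 A_ack=2033 B_seq=2359 B_ack=119

Answer: 119 2033 2359 119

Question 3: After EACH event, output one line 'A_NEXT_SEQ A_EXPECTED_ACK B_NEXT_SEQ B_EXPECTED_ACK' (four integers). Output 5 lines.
119 2000 2000 119
119 2033 2033 119
119 2033 2202 119
119 2033 2222 119
119 2033 2359 119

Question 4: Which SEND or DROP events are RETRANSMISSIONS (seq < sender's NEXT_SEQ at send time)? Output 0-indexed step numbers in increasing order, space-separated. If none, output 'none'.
Step 0: SEND seq=100 -> fresh
Step 1: SEND seq=2000 -> fresh
Step 2: DROP seq=2033 -> fresh
Step 3: SEND seq=2202 -> fresh
Step 4: SEND seq=2222 -> fresh

Answer: none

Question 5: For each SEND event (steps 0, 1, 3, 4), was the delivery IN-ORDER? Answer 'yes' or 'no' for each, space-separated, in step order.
Step 0: SEND seq=100 -> in-order
Step 1: SEND seq=2000 -> in-order
Step 3: SEND seq=2202 -> out-of-order
Step 4: SEND seq=2222 -> out-of-order

Answer: yes yes no no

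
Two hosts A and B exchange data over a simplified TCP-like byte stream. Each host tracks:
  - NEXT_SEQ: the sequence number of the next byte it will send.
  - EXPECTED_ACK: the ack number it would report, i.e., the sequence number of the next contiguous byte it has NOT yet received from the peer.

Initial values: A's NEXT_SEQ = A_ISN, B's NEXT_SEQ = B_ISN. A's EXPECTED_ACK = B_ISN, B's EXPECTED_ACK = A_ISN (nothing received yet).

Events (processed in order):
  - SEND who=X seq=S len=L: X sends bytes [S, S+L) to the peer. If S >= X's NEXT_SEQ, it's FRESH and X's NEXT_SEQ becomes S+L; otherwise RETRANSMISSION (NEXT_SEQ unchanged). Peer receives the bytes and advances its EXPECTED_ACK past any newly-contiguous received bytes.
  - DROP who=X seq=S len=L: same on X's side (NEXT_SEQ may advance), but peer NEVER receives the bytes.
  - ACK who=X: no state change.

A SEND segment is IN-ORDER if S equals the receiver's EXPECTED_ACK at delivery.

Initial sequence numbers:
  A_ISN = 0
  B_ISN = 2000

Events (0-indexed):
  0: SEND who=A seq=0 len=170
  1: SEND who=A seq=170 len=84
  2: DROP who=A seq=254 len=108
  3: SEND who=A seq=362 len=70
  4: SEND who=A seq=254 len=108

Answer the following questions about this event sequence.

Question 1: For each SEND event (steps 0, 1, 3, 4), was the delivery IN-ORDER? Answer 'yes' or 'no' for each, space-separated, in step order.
Answer: yes yes no yes

Derivation:
Step 0: SEND seq=0 -> in-order
Step 1: SEND seq=170 -> in-order
Step 3: SEND seq=362 -> out-of-order
Step 4: SEND seq=254 -> in-order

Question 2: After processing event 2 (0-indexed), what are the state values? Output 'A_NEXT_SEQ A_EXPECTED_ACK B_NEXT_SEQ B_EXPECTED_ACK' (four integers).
After event 0: A_seq=170 A_ack=2000 B_seq=2000 B_ack=170
After event 1: A_seq=254 A_ack=2000 B_seq=2000 B_ack=254
After event 2: A_seq=362 A_ack=2000 B_seq=2000 B_ack=254

362 2000 2000 254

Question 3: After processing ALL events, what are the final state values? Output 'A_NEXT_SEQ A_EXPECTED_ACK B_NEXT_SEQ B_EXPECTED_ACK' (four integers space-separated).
Answer: 432 2000 2000 432

Derivation:
After event 0: A_seq=170 A_ack=2000 B_seq=2000 B_ack=170
After event 1: A_seq=254 A_ack=2000 B_seq=2000 B_ack=254
After event 2: A_seq=362 A_ack=2000 B_seq=2000 B_ack=254
After event 3: A_seq=432 A_ack=2000 B_seq=2000 B_ack=254
After event 4: A_seq=432 A_ack=2000 B_seq=2000 B_ack=432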